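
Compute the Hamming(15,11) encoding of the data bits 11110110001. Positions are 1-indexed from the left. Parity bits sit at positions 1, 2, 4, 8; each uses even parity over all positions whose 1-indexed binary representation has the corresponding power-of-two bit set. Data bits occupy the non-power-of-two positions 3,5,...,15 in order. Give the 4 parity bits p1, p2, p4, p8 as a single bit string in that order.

1001

Place data bits at non-power-of-two positions: b3=1, b5=1, b6=1, b7=1, b9=0, b10=1, b11=1, b12=0, b13=0, b14=0, b15=1.
p1 = XOR of data positions {3,5,7,9,11,13,15} = 1⊕1⊕1⊕0⊕1⊕0⊕1 = 1
p2 = XOR of data positions {3,6,7,10,11,14,15} = 1⊕1⊕1⊕1⊕1⊕0⊕1 = 0
p4 = XOR of data positions {5,6,7,12,13,14,15} = 1⊕1⊕1⊕0⊕0⊕0⊕1 = 0
p8 = XOR of data positions {9,10,11,12,13,14,15} = 0⊕1⊕1⊕0⊕0⊕0⊕1 = 1
Parity bits p1,p2,p4,p8 = 1001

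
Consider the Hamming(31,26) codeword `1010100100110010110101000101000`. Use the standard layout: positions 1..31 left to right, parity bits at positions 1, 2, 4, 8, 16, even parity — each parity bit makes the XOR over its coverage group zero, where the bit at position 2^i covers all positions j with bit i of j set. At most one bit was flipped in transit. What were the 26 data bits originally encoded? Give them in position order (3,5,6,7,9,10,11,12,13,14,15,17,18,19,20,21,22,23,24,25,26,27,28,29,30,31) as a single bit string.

11000011001110101000101000

s1: b1⊕b3⊕b5⊕b7⊕b9⊕b11⊕b13⊕b15⊕b17⊕b19⊕b21⊕b23⊕b25⊕b27⊕b29⊕b31 = 1⊕1⊕1⊕0⊕0⊕1⊕0⊕1⊕1⊕0⊕0⊕0⊕0⊕0⊕0⊕0 = 0
s2: b2⊕b3⊕b6⊕b7⊕b10⊕b11⊕b14⊕b15⊕b18⊕b19⊕b22⊕b23⊕b26⊕b27⊕b30⊕b31 = 0⊕1⊕0⊕0⊕0⊕1⊕0⊕1⊕1⊕0⊕1⊕0⊕1⊕0⊕0⊕0 = 0
s4: b4⊕b5⊕b6⊕b7⊕b12⊕b13⊕b14⊕b15⊕b20⊕b21⊕b22⊕b23⊕b28⊕b29⊕b30⊕b31 = 0⊕1⊕0⊕0⊕1⊕0⊕0⊕1⊕1⊕0⊕1⊕0⊕1⊕0⊕0⊕0 = 0
s8: b8⊕b9⊕b10⊕b11⊕b12⊕b13⊕b14⊕b15⊕b24⊕b25⊕b26⊕b27⊕b28⊕b29⊕b30⊕b31 = 1⊕0⊕0⊕1⊕1⊕0⊕0⊕1⊕0⊕0⊕1⊕0⊕1⊕0⊕0⊕0 = 0
s16: b16⊕b17⊕b18⊕b19⊕b20⊕b21⊕b22⊕b23⊕b24⊕b25⊕b26⊕b27⊕b28⊕b29⊕b30⊕b31 = 0⊕1⊕1⊕0⊕1⊕0⊕1⊕0⊕0⊕0⊕1⊕0⊕1⊕0⊕0⊕0 = 0
Syndrome (s16...s1) = 00000 → position 0 (no error).
No correction needed.
Data bits at positions 3,5,6,7,9,10,11,12,13,14,15,17,18,19,20,21,22,23,24,25,26,27,28,29,30,31: 11000011001110101000101000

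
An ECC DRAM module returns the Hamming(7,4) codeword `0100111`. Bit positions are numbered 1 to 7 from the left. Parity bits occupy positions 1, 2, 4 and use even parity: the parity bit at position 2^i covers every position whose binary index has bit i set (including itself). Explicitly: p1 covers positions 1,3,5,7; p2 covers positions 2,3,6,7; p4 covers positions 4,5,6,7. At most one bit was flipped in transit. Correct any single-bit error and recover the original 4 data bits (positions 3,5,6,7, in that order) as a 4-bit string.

s1: b1⊕b3⊕b5⊕b7 = 0⊕0⊕1⊕1 = 0
s2: b2⊕b3⊕b6⊕b7 = 1⊕0⊕1⊕1 = 1
s4: b4⊕b5⊕b6⊕b7 = 0⊕1⊕1⊕1 = 1
Syndrome (s4...s1) = 110 → position 6.
Flip bit 6: corrected codeword = 0100101
Data bits at positions 3,5,6,7: 0101

0101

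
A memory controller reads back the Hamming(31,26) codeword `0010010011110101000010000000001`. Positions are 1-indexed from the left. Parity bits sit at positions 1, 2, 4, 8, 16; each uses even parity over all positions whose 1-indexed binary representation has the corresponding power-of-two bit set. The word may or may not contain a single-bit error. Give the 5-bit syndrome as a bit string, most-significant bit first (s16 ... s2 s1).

s1: b1⊕b3⊕b5⊕b7⊕b9⊕b11⊕b13⊕b15⊕b17⊕b19⊕b21⊕b23⊕b25⊕b27⊕b29⊕b31 = 0⊕1⊕0⊕0⊕1⊕1⊕0⊕0⊕0⊕0⊕1⊕0⊕0⊕0⊕0⊕1 = 1
s2: b2⊕b3⊕b6⊕b7⊕b10⊕b11⊕b14⊕b15⊕b18⊕b19⊕b22⊕b23⊕b26⊕b27⊕b30⊕b31 = 0⊕1⊕1⊕0⊕1⊕1⊕1⊕0⊕0⊕0⊕0⊕0⊕0⊕0⊕0⊕1 = 0
s4: b4⊕b5⊕b6⊕b7⊕b12⊕b13⊕b14⊕b15⊕b20⊕b21⊕b22⊕b23⊕b28⊕b29⊕b30⊕b31 = 0⊕0⊕1⊕0⊕1⊕0⊕1⊕0⊕0⊕1⊕0⊕0⊕0⊕0⊕0⊕1 = 1
s8: b8⊕b9⊕b10⊕b11⊕b12⊕b13⊕b14⊕b15⊕b24⊕b25⊕b26⊕b27⊕b28⊕b29⊕b30⊕b31 = 0⊕1⊕1⊕1⊕1⊕0⊕1⊕0⊕0⊕0⊕0⊕0⊕0⊕0⊕0⊕1 = 0
s16: b16⊕b17⊕b18⊕b19⊕b20⊕b21⊕b22⊕b23⊕b24⊕b25⊕b26⊕b27⊕b28⊕b29⊕b30⊕b31 = 1⊕0⊕0⊕0⊕0⊕1⊕0⊕0⊕0⊕0⊕0⊕0⊕0⊕0⊕0⊕1 = 1
Syndrome (s16...s1) = 10101 → position 21.

10101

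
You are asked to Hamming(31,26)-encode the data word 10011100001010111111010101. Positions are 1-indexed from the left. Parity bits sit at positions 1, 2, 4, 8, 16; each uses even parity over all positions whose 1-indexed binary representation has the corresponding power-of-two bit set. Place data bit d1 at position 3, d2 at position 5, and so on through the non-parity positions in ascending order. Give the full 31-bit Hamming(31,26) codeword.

Place data bits at non-power-of-two positions: b3=1, b5=0, b6=0, b7=1, b9=1, b10=1, b11=0, b12=0, b13=0, b14=0, b15=1, b17=0, b18=1, b19=0, b20=1, b21=1, b22=1, b23=1, b24=1, b25=1, b26=0, b27=1, b28=0, b29=1, b30=0, b31=1.
p1 = XOR of data positions {3,5,7,9,11,13,15,17,19,21,23,25,27,29,31} = 1⊕0⊕1⊕1⊕0⊕0⊕1⊕0⊕0⊕1⊕1⊕1⊕1⊕1⊕1 = 0
p2 = XOR of data positions {3,6,7,10,11,14,15,18,19,22,23,26,27,30,31} = 1⊕0⊕1⊕1⊕0⊕0⊕1⊕1⊕0⊕1⊕1⊕0⊕1⊕0⊕1 = 1
p4 = XOR of data positions {5,6,7,12,13,14,15,20,21,22,23,28,29,30,31} = 0⊕0⊕1⊕0⊕0⊕0⊕1⊕1⊕1⊕1⊕1⊕0⊕1⊕0⊕1 = 0
p8 = XOR of data positions {9,10,11,12,13,14,15,24,25,26,27,28,29,30,31} = 1⊕1⊕0⊕0⊕0⊕0⊕1⊕1⊕1⊕0⊕1⊕0⊕1⊕0⊕1 = 0
p16 = XOR of data positions {17,18,19,20,21,22,23,24,25,26,27,28,29,30,31} = 0⊕1⊕0⊕1⊕1⊕1⊕1⊕1⊕1⊕0⊕1⊕0⊕1⊕0⊕1 = 0
Codeword b1..b31 = 0110001011000010010111111010101

0110001011000010010111111010101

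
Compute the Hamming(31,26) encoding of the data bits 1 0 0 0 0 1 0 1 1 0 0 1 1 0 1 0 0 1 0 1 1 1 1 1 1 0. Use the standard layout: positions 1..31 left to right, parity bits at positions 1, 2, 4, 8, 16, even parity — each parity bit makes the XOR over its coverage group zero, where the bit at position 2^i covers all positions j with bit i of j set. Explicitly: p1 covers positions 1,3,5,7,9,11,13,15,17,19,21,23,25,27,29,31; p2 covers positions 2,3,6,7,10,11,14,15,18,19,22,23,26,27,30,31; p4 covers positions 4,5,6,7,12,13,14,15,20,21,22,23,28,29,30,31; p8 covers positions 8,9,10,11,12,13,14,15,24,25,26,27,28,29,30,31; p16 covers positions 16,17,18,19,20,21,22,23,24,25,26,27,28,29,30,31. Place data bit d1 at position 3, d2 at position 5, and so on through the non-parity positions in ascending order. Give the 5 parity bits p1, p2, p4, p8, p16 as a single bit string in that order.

Place data bits at non-power-of-two positions: b3=1, b5=0, b6=0, b7=0, b9=0, b10=1, b11=0, b12=1, b13=1, b14=0, b15=0, b17=1, b18=1, b19=0, b20=1, b21=0, b22=0, b23=1, b24=0, b25=1, b26=1, b27=1, b28=1, b29=1, b30=1, b31=0.
p1 = XOR of data positions {3,5,7,9,11,13,15,17,19,21,23,25,27,29,31} = 1⊕0⊕0⊕0⊕0⊕1⊕0⊕1⊕0⊕0⊕1⊕1⊕1⊕1⊕0 = 1
p2 = XOR of data positions {3,6,7,10,11,14,15,18,19,22,23,26,27,30,31} = 1⊕0⊕0⊕1⊕0⊕0⊕0⊕1⊕0⊕0⊕1⊕1⊕1⊕1⊕0 = 1
p4 = XOR of data positions {5,6,7,12,13,14,15,20,21,22,23,28,29,30,31} = 0⊕0⊕0⊕1⊕1⊕0⊕0⊕1⊕0⊕0⊕1⊕1⊕1⊕1⊕0 = 1
p8 = XOR of data positions {9,10,11,12,13,14,15,24,25,26,27,28,29,30,31} = 0⊕1⊕0⊕1⊕1⊕0⊕0⊕0⊕1⊕1⊕1⊕1⊕1⊕1⊕0 = 1
p16 = XOR of data positions {17,18,19,20,21,22,23,24,25,26,27,28,29,30,31} = 1⊕1⊕0⊕1⊕0⊕0⊕1⊕0⊕1⊕1⊕1⊕1⊕1⊕1⊕0 = 0
Parity bits p1,p2,p4,p8,p16 = 11110

11110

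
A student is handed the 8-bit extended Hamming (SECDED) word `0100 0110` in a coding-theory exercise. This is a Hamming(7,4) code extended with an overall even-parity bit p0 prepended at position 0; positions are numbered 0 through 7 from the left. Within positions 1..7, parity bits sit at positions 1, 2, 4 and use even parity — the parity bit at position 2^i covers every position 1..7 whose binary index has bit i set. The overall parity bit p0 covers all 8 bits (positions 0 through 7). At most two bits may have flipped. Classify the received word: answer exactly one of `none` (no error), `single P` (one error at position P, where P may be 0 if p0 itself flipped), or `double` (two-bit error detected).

s1: b1⊕b3⊕b5⊕b7 = 1⊕0⊕1⊕0 = 0
s2: b2⊕b3⊕b6⊕b7 = 0⊕0⊕1⊕0 = 1
s4: b4⊕b5⊕b6⊕b7 = 0⊕1⊕1⊕0 = 0
Syndrome (s4...s1) = 010 → position 2.
Overall parity (XOR of all 8 bits, including p0): 0⊕1⊕0⊕0⊕0⊕1⊕1⊕0 = 1
Overall=1, syndrome position=2 → single-bit error at position 2.

single 2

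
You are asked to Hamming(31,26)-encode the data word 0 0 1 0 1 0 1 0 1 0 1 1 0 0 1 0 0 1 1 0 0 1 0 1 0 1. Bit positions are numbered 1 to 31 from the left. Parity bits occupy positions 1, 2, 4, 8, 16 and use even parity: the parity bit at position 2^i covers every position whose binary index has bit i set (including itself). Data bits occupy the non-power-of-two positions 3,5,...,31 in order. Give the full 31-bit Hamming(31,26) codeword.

1001010010101011100100110010101

Place data bits at non-power-of-two positions: b3=0, b5=0, b6=1, b7=0, b9=1, b10=0, b11=1, b12=0, b13=1, b14=0, b15=1, b17=1, b18=0, b19=0, b20=1, b21=0, b22=0, b23=1, b24=1, b25=0, b26=0, b27=1, b28=0, b29=1, b30=0, b31=1.
p1 = XOR of data positions {3,5,7,9,11,13,15,17,19,21,23,25,27,29,31} = 0⊕0⊕0⊕1⊕1⊕1⊕1⊕1⊕0⊕0⊕1⊕0⊕1⊕1⊕1 = 1
p2 = XOR of data positions {3,6,7,10,11,14,15,18,19,22,23,26,27,30,31} = 0⊕1⊕0⊕0⊕1⊕0⊕1⊕0⊕0⊕0⊕1⊕0⊕1⊕0⊕1 = 0
p4 = XOR of data positions {5,6,7,12,13,14,15,20,21,22,23,28,29,30,31} = 0⊕1⊕0⊕0⊕1⊕0⊕1⊕1⊕0⊕0⊕1⊕0⊕1⊕0⊕1 = 1
p8 = XOR of data positions {9,10,11,12,13,14,15,24,25,26,27,28,29,30,31} = 1⊕0⊕1⊕0⊕1⊕0⊕1⊕1⊕0⊕0⊕1⊕0⊕1⊕0⊕1 = 0
p16 = XOR of data positions {17,18,19,20,21,22,23,24,25,26,27,28,29,30,31} = 1⊕0⊕0⊕1⊕0⊕0⊕1⊕1⊕0⊕0⊕1⊕0⊕1⊕0⊕1 = 1
Codeword b1..b31 = 1001010010101011100100110010101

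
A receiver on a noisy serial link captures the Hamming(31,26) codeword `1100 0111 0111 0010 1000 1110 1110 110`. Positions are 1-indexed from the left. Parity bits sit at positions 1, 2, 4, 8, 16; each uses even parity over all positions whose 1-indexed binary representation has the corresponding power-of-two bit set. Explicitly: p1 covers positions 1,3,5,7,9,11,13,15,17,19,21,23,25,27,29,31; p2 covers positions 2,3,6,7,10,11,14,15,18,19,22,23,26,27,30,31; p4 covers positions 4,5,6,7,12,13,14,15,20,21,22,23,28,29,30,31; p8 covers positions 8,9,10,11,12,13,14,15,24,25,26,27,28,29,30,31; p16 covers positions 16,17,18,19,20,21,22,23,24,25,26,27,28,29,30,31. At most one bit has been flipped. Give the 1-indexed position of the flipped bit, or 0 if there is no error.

22

s1: b1⊕b3⊕b5⊕b7⊕b9⊕b11⊕b13⊕b15⊕b17⊕b19⊕b21⊕b23⊕b25⊕b27⊕b29⊕b31 = 1⊕0⊕0⊕1⊕0⊕1⊕0⊕1⊕1⊕0⊕1⊕1⊕1⊕1⊕1⊕0 = 0
s2: b2⊕b3⊕b6⊕b7⊕b10⊕b11⊕b14⊕b15⊕b18⊕b19⊕b22⊕b23⊕b26⊕b27⊕b30⊕b31 = 1⊕0⊕1⊕1⊕1⊕1⊕0⊕1⊕0⊕0⊕1⊕1⊕1⊕1⊕1⊕0 = 1
s4: b4⊕b5⊕b6⊕b7⊕b12⊕b13⊕b14⊕b15⊕b20⊕b21⊕b22⊕b23⊕b28⊕b29⊕b30⊕b31 = 0⊕0⊕1⊕1⊕1⊕0⊕0⊕1⊕0⊕1⊕1⊕1⊕0⊕1⊕1⊕0 = 1
s8: b8⊕b9⊕b10⊕b11⊕b12⊕b13⊕b14⊕b15⊕b24⊕b25⊕b26⊕b27⊕b28⊕b29⊕b30⊕b31 = 1⊕0⊕1⊕1⊕1⊕0⊕0⊕1⊕0⊕1⊕1⊕1⊕0⊕1⊕1⊕0 = 0
s16: b16⊕b17⊕b18⊕b19⊕b20⊕b21⊕b22⊕b23⊕b24⊕b25⊕b26⊕b27⊕b28⊕b29⊕b30⊕b31 = 0⊕1⊕0⊕0⊕0⊕1⊕1⊕1⊕0⊕1⊕1⊕1⊕0⊕1⊕1⊕0 = 1
Syndrome (s16...s1) = 10110 → position 22.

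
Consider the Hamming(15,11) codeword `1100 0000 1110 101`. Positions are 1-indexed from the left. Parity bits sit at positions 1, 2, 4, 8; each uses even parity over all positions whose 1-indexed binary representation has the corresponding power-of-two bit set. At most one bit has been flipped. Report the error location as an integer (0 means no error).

9

s1: b1⊕b3⊕b5⊕b7⊕b9⊕b11⊕b13⊕b15 = 1⊕0⊕0⊕0⊕1⊕1⊕1⊕1 = 1
s2: b2⊕b3⊕b6⊕b7⊕b10⊕b11⊕b14⊕b15 = 1⊕0⊕0⊕0⊕1⊕1⊕0⊕1 = 0
s4: b4⊕b5⊕b6⊕b7⊕b12⊕b13⊕b14⊕b15 = 0⊕0⊕0⊕0⊕0⊕1⊕0⊕1 = 0
s8: b8⊕b9⊕b10⊕b11⊕b12⊕b13⊕b14⊕b15 = 0⊕1⊕1⊕1⊕0⊕1⊕0⊕1 = 1
Syndrome (s8...s1) = 1001 → position 9.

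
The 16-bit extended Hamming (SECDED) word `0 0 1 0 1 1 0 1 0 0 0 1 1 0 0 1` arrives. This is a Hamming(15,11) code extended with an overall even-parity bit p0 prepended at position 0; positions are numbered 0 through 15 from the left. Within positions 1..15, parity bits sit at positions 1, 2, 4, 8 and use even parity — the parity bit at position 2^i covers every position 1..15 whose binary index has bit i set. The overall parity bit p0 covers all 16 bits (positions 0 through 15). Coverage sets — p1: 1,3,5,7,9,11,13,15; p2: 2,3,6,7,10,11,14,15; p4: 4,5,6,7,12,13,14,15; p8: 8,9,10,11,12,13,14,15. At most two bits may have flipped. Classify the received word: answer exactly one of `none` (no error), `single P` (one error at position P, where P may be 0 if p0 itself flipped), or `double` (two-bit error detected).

s1: b1⊕b3⊕b5⊕b7⊕b9⊕b11⊕b13⊕b15 = 0⊕0⊕1⊕1⊕0⊕1⊕0⊕1 = 0
s2: b2⊕b3⊕b6⊕b7⊕b10⊕b11⊕b14⊕b15 = 1⊕0⊕0⊕1⊕0⊕1⊕0⊕1 = 0
s4: b4⊕b5⊕b6⊕b7⊕b12⊕b13⊕b14⊕b15 = 1⊕1⊕0⊕1⊕1⊕0⊕0⊕1 = 1
s8: b8⊕b9⊕b10⊕b11⊕b12⊕b13⊕b14⊕b15 = 0⊕0⊕0⊕1⊕1⊕0⊕0⊕1 = 1
Syndrome (s8...s1) = 1100 → position 12.
Overall parity (XOR of all 16 bits, including p0): 0⊕0⊕1⊕0⊕1⊕1⊕0⊕1⊕0⊕0⊕0⊕1⊕1⊕0⊕0⊕1 = 1
Overall=1, syndrome position=12 → single-bit error at position 12.

single 12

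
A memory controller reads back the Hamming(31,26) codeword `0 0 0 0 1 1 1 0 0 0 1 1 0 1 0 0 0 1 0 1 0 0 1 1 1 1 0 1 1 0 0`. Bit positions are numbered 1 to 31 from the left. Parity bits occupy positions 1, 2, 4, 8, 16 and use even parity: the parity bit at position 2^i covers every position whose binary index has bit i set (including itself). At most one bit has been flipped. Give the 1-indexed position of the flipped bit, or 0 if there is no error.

6

s1: b1⊕b3⊕b5⊕b7⊕b9⊕b11⊕b13⊕b15⊕b17⊕b19⊕b21⊕b23⊕b25⊕b27⊕b29⊕b31 = 0⊕0⊕1⊕1⊕0⊕1⊕0⊕0⊕0⊕0⊕0⊕1⊕1⊕0⊕1⊕0 = 0
s2: b2⊕b3⊕b6⊕b7⊕b10⊕b11⊕b14⊕b15⊕b18⊕b19⊕b22⊕b23⊕b26⊕b27⊕b30⊕b31 = 0⊕0⊕1⊕1⊕0⊕1⊕1⊕0⊕1⊕0⊕0⊕1⊕1⊕0⊕0⊕0 = 1
s4: b4⊕b5⊕b6⊕b7⊕b12⊕b13⊕b14⊕b15⊕b20⊕b21⊕b22⊕b23⊕b28⊕b29⊕b30⊕b31 = 0⊕1⊕1⊕1⊕1⊕0⊕1⊕0⊕1⊕0⊕0⊕1⊕1⊕1⊕0⊕0 = 1
s8: b8⊕b9⊕b10⊕b11⊕b12⊕b13⊕b14⊕b15⊕b24⊕b25⊕b26⊕b27⊕b28⊕b29⊕b30⊕b31 = 0⊕0⊕0⊕1⊕1⊕0⊕1⊕0⊕1⊕1⊕1⊕0⊕1⊕1⊕0⊕0 = 0
s16: b16⊕b17⊕b18⊕b19⊕b20⊕b21⊕b22⊕b23⊕b24⊕b25⊕b26⊕b27⊕b28⊕b29⊕b30⊕b31 = 0⊕0⊕1⊕0⊕1⊕0⊕0⊕1⊕1⊕1⊕1⊕0⊕1⊕1⊕0⊕0 = 0
Syndrome (s16...s1) = 00110 → position 6.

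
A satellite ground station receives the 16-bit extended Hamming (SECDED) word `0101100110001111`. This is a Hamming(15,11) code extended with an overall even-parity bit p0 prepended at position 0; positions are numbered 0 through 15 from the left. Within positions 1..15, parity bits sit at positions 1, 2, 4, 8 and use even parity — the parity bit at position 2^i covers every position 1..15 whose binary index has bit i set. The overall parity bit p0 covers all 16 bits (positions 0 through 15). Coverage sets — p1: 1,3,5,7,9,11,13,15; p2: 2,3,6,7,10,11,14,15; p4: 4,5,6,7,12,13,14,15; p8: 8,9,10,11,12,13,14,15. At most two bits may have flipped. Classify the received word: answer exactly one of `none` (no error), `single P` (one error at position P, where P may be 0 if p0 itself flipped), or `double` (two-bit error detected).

s1: b1⊕b3⊕b5⊕b7⊕b9⊕b11⊕b13⊕b15 = 1⊕1⊕0⊕1⊕0⊕0⊕1⊕1 = 1
s2: b2⊕b3⊕b6⊕b7⊕b10⊕b11⊕b14⊕b15 = 0⊕1⊕0⊕1⊕0⊕0⊕1⊕1 = 0
s4: b4⊕b5⊕b6⊕b7⊕b12⊕b13⊕b14⊕b15 = 1⊕0⊕0⊕1⊕1⊕1⊕1⊕1 = 0
s8: b8⊕b9⊕b10⊕b11⊕b12⊕b13⊕b14⊕b15 = 1⊕0⊕0⊕0⊕1⊕1⊕1⊕1 = 1
Syndrome (s8...s1) = 1001 → position 9.
Overall parity (XOR of all 16 bits, including p0): 0⊕1⊕0⊕1⊕1⊕0⊕0⊕1⊕1⊕0⊕0⊕0⊕1⊕1⊕1⊕1 = 1
Overall=1, syndrome position=9 → single-bit error at position 9.

single 9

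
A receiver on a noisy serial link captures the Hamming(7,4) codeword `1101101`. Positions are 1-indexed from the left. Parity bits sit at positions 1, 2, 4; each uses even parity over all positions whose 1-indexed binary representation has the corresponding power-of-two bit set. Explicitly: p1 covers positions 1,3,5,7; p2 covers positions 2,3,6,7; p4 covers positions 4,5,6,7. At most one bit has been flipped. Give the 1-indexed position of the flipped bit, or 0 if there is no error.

5

s1: b1⊕b3⊕b5⊕b7 = 1⊕0⊕1⊕1 = 1
s2: b2⊕b3⊕b6⊕b7 = 1⊕0⊕0⊕1 = 0
s4: b4⊕b5⊕b6⊕b7 = 1⊕1⊕0⊕1 = 1
Syndrome (s4...s1) = 101 → position 5.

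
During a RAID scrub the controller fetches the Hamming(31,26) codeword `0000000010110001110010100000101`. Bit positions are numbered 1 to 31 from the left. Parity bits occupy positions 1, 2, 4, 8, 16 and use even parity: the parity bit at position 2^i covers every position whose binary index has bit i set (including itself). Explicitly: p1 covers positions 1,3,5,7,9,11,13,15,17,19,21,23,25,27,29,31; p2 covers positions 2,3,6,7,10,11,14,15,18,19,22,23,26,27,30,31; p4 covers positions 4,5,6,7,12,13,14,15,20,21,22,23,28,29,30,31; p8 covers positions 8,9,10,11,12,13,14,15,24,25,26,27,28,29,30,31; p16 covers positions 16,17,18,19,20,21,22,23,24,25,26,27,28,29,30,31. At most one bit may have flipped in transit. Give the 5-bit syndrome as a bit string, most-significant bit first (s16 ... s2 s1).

s1: b1⊕b3⊕b5⊕b7⊕b9⊕b11⊕b13⊕b15⊕b17⊕b19⊕b21⊕b23⊕b25⊕b27⊕b29⊕b31 = 0⊕0⊕0⊕0⊕1⊕1⊕0⊕0⊕1⊕0⊕1⊕1⊕0⊕0⊕1⊕1 = 1
s2: b2⊕b3⊕b6⊕b7⊕b10⊕b11⊕b14⊕b15⊕b18⊕b19⊕b22⊕b23⊕b26⊕b27⊕b30⊕b31 = 0⊕0⊕0⊕0⊕0⊕1⊕0⊕0⊕1⊕0⊕0⊕1⊕0⊕0⊕0⊕1 = 0
s4: b4⊕b5⊕b6⊕b7⊕b12⊕b13⊕b14⊕b15⊕b20⊕b21⊕b22⊕b23⊕b28⊕b29⊕b30⊕b31 = 0⊕0⊕0⊕0⊕1⊕0⊕0⊕0⊕0⊕1⊕0⊕1⊕0⊕1⊕0⊕1 = 1
s8: b8⊕b9⊕b10⊕b11⊕b12⊕b13⊕b14⊕b15⊕b24⊕b25⊕b26⊕b27⊕b28⊕b29⊕b30⊕b31 = 0⊕1⊕0⊕1⊕1⊕0⊕0⊕0⊕0⊕0⊕0⊕0⊕0⊕1⊕0⊕1 = 1
s16: b16⊕b17⊕b18⊕b19⊕b20⊕b21⊕b22⊕b23⊕b24⊕b25⊕b26⊕b27⊕b28⊕b29⊕b30⊕b31 = 1⊕1⊕1⊕0⊕0⊕1⊕0⊕1⊕0⊕0⊕0⊕0⊕0⊕1⊕0⊕1 = 1
Syndrome (s16...s1) = 11101 → position 29.

11101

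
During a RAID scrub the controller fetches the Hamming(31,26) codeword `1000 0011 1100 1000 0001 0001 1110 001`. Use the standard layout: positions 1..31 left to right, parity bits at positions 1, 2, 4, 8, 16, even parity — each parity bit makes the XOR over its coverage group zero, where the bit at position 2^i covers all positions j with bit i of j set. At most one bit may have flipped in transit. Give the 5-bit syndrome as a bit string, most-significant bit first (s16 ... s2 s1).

01011

s1: b1⊕b3⊕b5⊕b7⊕b9⊕b11⊕b13⊕b15⊕b17⊕b19⊕b21⊕b23⊕b25⊕b27⊕b29⊕b31 = 1⊕0⊕0⊕1⊕1⊕0⊕1⊕0⊕0⊕0⊕0⊕0⊕1⊕1⊕0⊕1 = 1
s2: b2⊕b3⊕b6⊕b7⊕b10⊕b11⊕b14⊕b15⊕b18⊕b19⊕b22⊕b23⊕b26⊕b27⊕b30⊕b31 = 0⊕0⊕0⊕1⊕1⊕0⊕0⊕0⊕0⊕0⊕0⊕0⊕1⊕1⊕0⊕1 = 1
s4: b4⊕b5⊕b6⊕b7⊕b12⊕b13⊕b14⊕b15⊕b20⊕b21⊕b22⊕b23⊕b28⊕b29⊕b30⊕b31 = 0⊕0⊕0⊕1⊕0⊕1⊕0⊕0⊕1⊕0⊕0⊕0⊕0⊕0⊕0⊕1 = 0
s8: b8⊕b9⊕b10⊕b11⊕b12⊕b13⊕b14⊕b15⊕b24⊕b25⊕b26⊕b27⊕b28⊕b29⊕b30⊕b31 = 1⊕1⊕1⊕0⊕0⊕1⊕0⊕0⊕1⊕1⊕1⊕1⊕0⊕0⊕0⊕1 = 1
s16: b16⊕b17⊕b18⊕b19⊕b20⊕b21⊕b22⊕b23⊕b24⊕b25⊕b26⊕b27⊕b28⊕b29⊕b30⊕b31 = 0⊕0⊕0⊕0⊕1⊕0⊕0⊕0⊕1⊕1⊕1⊕1⊕0⊕0⊕0⊕1 = 0
Syndrome (s16...s1) = 01011 → position 11.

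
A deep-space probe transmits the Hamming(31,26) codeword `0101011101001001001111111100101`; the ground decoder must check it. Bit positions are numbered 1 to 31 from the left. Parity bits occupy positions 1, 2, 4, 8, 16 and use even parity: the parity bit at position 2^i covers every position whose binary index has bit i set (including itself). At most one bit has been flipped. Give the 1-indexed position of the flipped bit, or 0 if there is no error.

s1: b1⊕b3⊕b5⊕b7⊕b9⊕b11⊕b13⊕b15⊕b17⊕b19⊕b21⊕b23⊕b25⊕b27⊕b29⊕b31 = 0⊕0⊕0⊕1⊕0⊕0⊕1⊕0⊕0⊕1⊕1⊕1⊕1⊕0⊕1⊕1 = 0
s2: b2⊕b3⊕b6⊕b7⊕b10⊕b11⊕b14⊕b15⊕b18⊕b19⊕b22⊕b23⊕b26⊕b27⊕b30⊕b31 = 1⊕0⊕1⊕1⊕1⊕0⊕0⊕0⊕0⊕1⊕1⊕1⊕1⊕0⊕0⊕1 = 1
s4: b4⊕b5⊕b6⊕b7⊕b12⊕b13⊕b14⊕b15⊕b20⊕b21⊕b22⊕b23⊕b28⊕b29⊕b30⊕b31 = 1⊕0⊕1⊕1⊕0⊕1⊕0⊕0⊕1⊕1⊕1⊕1⊕0⊕1⊕0⊕1 = 0
s8: b8⊕b9⊕b10⊕b11⊕b12⊕b13⊕b14⊕b15⊕b24⊕b25⊕b26⊕b27⊕b28⊕b29⊕b30⊕b31 = 1⊕0⊕1⊕0⊕0⊕1⊕0⊕0⊕1⊕1⊕1⊕0⊕0⊕1⊕0⊕1 = 0
s16: b16⊕b17⊕b18⊕b19⊕b20⊕b21⊕b22⊕b23⊕b24⊕b25⊕b26⊕b27⊕b28⊕b29⊕b30⊕b31 = 1⊕0⊕0⊕1⊕1⊕1⊕1⊕1⊕1⊕1⊕1⊕0⊕0⊕1⊕0⊕1 = 1
Syndrome (s16...s1) = 10010 → position 18.

18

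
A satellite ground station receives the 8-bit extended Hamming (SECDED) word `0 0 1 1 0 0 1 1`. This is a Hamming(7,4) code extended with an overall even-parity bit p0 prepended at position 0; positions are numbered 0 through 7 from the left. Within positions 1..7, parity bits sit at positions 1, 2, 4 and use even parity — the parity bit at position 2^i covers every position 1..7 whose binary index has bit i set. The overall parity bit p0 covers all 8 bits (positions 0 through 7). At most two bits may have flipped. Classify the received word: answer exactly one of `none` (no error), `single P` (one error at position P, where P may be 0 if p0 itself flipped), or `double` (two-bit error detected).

s1: b1⊕b3⊕b5⊕b7 = 0⊕1⊕0⊕1 = 0
s2: b2⊕b3⊕b6⊕b7 = 1⊕1⊕1⊕1 = 0
s4: b4⊕b5⊕b6⊕b7 = 0⊕0⊕1⊕1 = 0
Syndrome (s4...s1) = 000 → position 0 (no error).
Overall parity (XOR of all 8 bits, including p0): 0⊕0⊕1⊕1⊕0⊕0⊕1⊕1 = 0
Overall=0, syndrome position=0 → no error.

none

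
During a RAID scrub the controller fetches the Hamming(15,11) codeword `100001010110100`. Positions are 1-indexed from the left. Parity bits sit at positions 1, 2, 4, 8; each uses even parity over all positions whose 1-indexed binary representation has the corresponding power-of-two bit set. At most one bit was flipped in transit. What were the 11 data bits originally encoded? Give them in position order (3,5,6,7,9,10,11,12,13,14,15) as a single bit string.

s1: b1⊕b3⊕b5⊕b7⊕b9⊕b11⊕b13⊕b15 = 1⊕0⊕0⊕0⊕0⊕1⊕1⊕0 = 1
s2: b2⊕b3⊕b6⊕b7⊕b10⊕b11⊕b14⊕b15 = 0⊕0⊕1⊕0⊕1⊕1⊕0⊕0 = 1
s4: b4⊕b5⊕b6⊕b7⊕b12⊕b13⊕b14⊕b15 = 0⊕0⊕1⊕0⊕0⊕1⊕0⊕0 = 0
s8: b8⊕b9⊕b10⊕b11⊕b12⊕b13⊕b14⊕b15 = 1⊕0⊕1⊕1⊕0⊕1⊕0⊕0 = 0
Syndrome (s8...s1) = 0011 → position 3.
Flip bit 3: corrected codeword = 101001010110100
Data bits at positions 3,5,6,7,9,10,11,12,13,14,15: 10100110100

10100110100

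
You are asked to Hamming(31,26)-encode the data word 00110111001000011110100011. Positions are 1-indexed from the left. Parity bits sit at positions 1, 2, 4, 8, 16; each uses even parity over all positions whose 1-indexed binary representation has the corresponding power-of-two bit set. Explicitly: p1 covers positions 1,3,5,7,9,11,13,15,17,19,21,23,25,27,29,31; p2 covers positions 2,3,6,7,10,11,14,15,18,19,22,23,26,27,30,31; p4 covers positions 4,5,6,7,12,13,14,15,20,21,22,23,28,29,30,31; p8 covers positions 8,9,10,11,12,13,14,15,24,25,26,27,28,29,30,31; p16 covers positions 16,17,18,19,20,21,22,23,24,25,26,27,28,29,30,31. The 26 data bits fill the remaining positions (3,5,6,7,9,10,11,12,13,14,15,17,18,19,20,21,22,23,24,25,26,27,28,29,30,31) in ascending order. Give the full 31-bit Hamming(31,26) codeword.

0001011001110011000011110100011

Place data bits at non-power-of-two positions: b3=0, b5=0, b6=1, b7=1, b9=0, b10=1, b11=1, b12=1, b13=0, b14=0, b15=1, b17=0, b18=0, b19=0, b20=0, b21=1, b22=1, b23=1, b24=1, b25=0, b26=1, b27=0, b28=0, b29=0, b30=1, b31=1.
p1 = XOR of data positions {3,5,7,9,11,13,15,17,19,21,23,25,27,29,31} = 0⊕0⊕1⊕0⊕1⊕0⊕1⊕0⊕0⊕1⊕1⊕0⊕0⊕0⊕1 = 0
p2 = XOR of data positions {3,6,7,10,11,14,15,18,19,22,23,26,27,30,31} = 0⊕1⊕1⊕1⊕1⊕0⊕1⊕0⊕0⊕1⊕1⊕1⊕0⊕1⊕1 = 0
p4 = XOR of data positions {5,6,7,12,13,14,15,20,21,22,23,28,29,30,31} = 0⊕1⊕1⊕1⊕0⊕0⊕1⊕0⊕1⊕1⊕1⊕0⊕0⊕1⊕1 = 1
p8 = XOR of data positions {9,10,11,12,13,14,15,24,25,26,27,28,29,30,31} = 0⊕1⊕1⊕1⊕0⊕0⊕1⊕1⊕0⊕1⊕0⊕0⊕0⊕1⊕1 = 0
p16 = XOR of data positions {17,18,19,20,21,22,23,24,25,26,27,28,29,30,31} = 0⊕0⊕0⊕0⊕1⊕1⊕1⊕1⊕0⊕1⊕0⊕0⊕0⊕1⊕1 = 1
Codeword b1..b31 = 0001011001110011000011110100011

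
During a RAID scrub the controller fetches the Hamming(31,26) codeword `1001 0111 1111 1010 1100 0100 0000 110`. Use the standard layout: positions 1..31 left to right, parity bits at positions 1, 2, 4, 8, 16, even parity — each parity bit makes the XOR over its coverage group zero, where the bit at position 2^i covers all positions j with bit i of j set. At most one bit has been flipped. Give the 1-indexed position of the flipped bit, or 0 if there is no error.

28

s1: b1⊕b3⊕b5⊕b7⊕b9⊕b11⊕b13⊕b15⊕b17⊕b19⊕b21⊕b23⊕b25⊕b27⊕b29⊕b31 = 1⊕0⊕0⊕1⊕1⊕1⊕1⊕1⊕1⊕0⊕0⊕0⊕0⊕0⊕1⊕0 = 0
s2: b2⊕b3⊕b6⊕b7⊕b10⊕b11⊕b14⊕b15⊕b18⊕b19⊕b22⊕b23⊕b26⊕b27⊕b30⊕b31 = 0⊕0⊕1⊕1⊕1⊕1⊕0⊕1⊕1⊕0⊕1⊕0⊕0⊕0⊕1⊕0 = 0
s4: b4⊕b5⊕b6⊕b7⊕b12⊕b13⊕b14⊕b15⊕b20⊕b21⊕b22⊕b23⊕b28⊕b29⊕b30⊕b31 = 1⊕0⊕1⊕1⊕1⊕1⊕0⊕1⊕0⊕0⊕1⊕0⊕0⊕1⊕1⊕0 = 1
s8: b8⊕b9⊕b10⊕b11⊕b12⊕b13⊕b14⊕b15⊕b24⊕b25⊕b26⊕b27⊕b28⊕b29⊕b30⊕b31 = 1⊕1⊕1⊕1⊕1⊕1⊕0⊕1⊕0⊕0⊕0⊕0⊕0⊕1⊕1⊕0 = 1
s16: b16⊕b17⊕b18⊕b19⊕b20⊕b21⊕b22⊕b23⊕b24⊕b25⊕b26⊕b27⊕b28⊕b29⊕b30⊕b31 = 0⊕1⊕1⊕0⊕0⊕0⊕1⊕0⊕0⊕0⊕0⊕0⊕0⊕1⊕1⊕0 = 1
Syndrome (s16...s1) = 11100 → position 28.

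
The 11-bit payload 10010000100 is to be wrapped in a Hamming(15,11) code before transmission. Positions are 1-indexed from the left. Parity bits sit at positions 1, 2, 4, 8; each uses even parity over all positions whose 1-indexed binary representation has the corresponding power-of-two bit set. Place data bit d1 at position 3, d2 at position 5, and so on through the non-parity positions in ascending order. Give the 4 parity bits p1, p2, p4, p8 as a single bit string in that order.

1001

Place data bits at non-power-of-two positions: b3=1, b5=0, b6=0, b7=1, b9=0, b10=0, b11=0, b12=0, b13=1, b14=0, b15=0.
p1 = XOR of data positions {3,5,7,9,11,13,15} = 1⊕0⊕1⊕0⊕0⊕1⊕0 = 1
p2 = XOR of data positions {3,6,7,10,11,14,15} = 1⊕0⊕1⊕0⊕0⊕0⊕0 = 0
p4 = XOR of data positions {5,6,7,12,13,14,15} = 0⊕0⊕1⊕0⊕1⊕0⊕0 = 0
p8 = XOR of data positions {9,10,11,12,13,14,15} = 0⊕0⊕0⊕0⊕1⊕0⊕0 = 1
Parity bits p1,p2,p4,p8 = 1001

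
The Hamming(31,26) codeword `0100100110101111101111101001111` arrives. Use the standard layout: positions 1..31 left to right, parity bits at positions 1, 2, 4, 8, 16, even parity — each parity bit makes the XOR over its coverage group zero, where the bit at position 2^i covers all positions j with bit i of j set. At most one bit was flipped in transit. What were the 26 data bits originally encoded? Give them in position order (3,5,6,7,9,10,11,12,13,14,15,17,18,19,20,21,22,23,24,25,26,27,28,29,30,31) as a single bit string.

s1: b1⊕b3⊕b5⊕b7⊕b9⊕b11⊕b13⊕b15⊕b17⊕b19⊕b21⊕b23⊕b25⊕b27⊕b29⊕b31 = 0⊕0⊕1⊕0⊕1⊕1⊕1⊕1⊕1⊕1⊕1⊕1⊕1⊕0⊕1⊕1 = 0
s2: b2⊕b3⊕b6⊕b7⊕b10⊕b11⊕b14⊕b15⊕b18⊕b19⊕b22⊕b23⊕b26⊕b27⊕b30⊕b31 = 1⊕0⊕0⊕0⊕0⊕1⊕1⊕1⊕0⊕1⊕1⊕1⊕0⊕0⊕1⊕1 = 1
s4: b4⊕b5⊕b6⊕b7⊕b12⊕b13⊕b14⊕b15⊕b20⊕b21⊕b22⊕b23⊕b28⊕b29⊕b30⊕b31 = 0⊕1⊕0⊕0⊕0⊕1⊕1⊕1⊕1⊕1⊕1⊕1⊕1⊕1⊕1⊕1 = 0
s8: b8⊕b9⊕b10⊕b11⊕b12⊕b13⊕b14⊕b15⊕b24⊕b25⊕b26⊕b27⊕b28⊕b29⊕b30⊕b31 = 1⊕1⊕0⊕1⊕0⊕1⊕1⊕1⊕0⊕1⊕0⊕0⊕1⊕1⊕1⊕1 = 1
s16: b16⊕b17⊕b18⊕b19⊕b20⊕b21⊕b22⊕b23⊕b24⊕b25⊕b26⊕b27⊕b28⊕b29⊕b30⊕b31 = 1⊕1⊕0⊕1⊕1⊕1⊕1⊕1⊕0⊕1⊕0⊕0⊕1⊕1⊕1⊕1 = 0
Syndrome (s16...s1) = 01010 → position 10.
Flip bit 10: corrected codeword = 0100100111101111101111101001111
Data bits at positions 3,5,6,7,9,10,11,12,13,14,15,17,18,19,20,21,22,23,24,25,26,27,28,29,30,31: 01001110111101111101001111

01001110111101111101001111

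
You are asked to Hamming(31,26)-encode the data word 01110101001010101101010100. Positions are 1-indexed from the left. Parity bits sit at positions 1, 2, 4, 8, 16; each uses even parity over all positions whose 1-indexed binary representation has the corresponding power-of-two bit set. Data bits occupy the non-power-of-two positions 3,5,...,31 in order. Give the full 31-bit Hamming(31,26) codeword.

Place data bits at non-power-of-two positions: b3=0, b5=1, b6=1, b7=1, b9=0, b10=1, b11=0, b12=1, b13=0, b14=0, b15=1, b17=0, b18=1, b19=0, b20=1, b21=0, b22=1, b23=1, b24=0, b25=1, b26=0, b27=1, b28=0, b29=1, b30=0, b31=0.
p1 = XOR of data positions {3,5,7,9,11,13,15,17,19,21,23,25,27,29,31} = 0⊕1⊕1⊕0⊕0⊕0⊕1⊕0⊕0⊕0⊕1⊕1⊕1⊕1⊕0 = 1
p2 = XOR of data positions {3,6,7,10,11,14,15,18,19,22,23,26,27,30,31} = 0⊕1⊕1⊕1⊕0⊕0⊕1⊕1⊕0⊕1⊕1⊕0⊕1⊕0⊕0 = 0
p4 = XOR of data positions {5,6,7,12,13,14,15,20,21,22,23,28,29,30,31} = 1⊕1⊕1⊕1⊕0⊕0⊕1⊕1⊕0⊕1⊕1⊕0⊕1⊕0⊕0 = 1
p8 = XOR of data positions {9,10,11,12,13,14,15,24,25,26,27,28,29,30,31} = 0⊕1⊕0⊕1⊕0⊕0⊕1⊕0⊕1⊕0⊕1⊕0⊕1⊕0⊕0 = 0
p16 = XOR of data positions {17,18,19,20,21,22,23,24,25,26,27,28,29,30,31} = 0⊕1⊕0⊕1⊕0⊕1⊕1⊕0⊕1⊕0⊕1⊕0⊕1⊕0⊕0 = 1
Codeword b1..b31 = 1001111001010011010101101010100

1001111001010011010101101010100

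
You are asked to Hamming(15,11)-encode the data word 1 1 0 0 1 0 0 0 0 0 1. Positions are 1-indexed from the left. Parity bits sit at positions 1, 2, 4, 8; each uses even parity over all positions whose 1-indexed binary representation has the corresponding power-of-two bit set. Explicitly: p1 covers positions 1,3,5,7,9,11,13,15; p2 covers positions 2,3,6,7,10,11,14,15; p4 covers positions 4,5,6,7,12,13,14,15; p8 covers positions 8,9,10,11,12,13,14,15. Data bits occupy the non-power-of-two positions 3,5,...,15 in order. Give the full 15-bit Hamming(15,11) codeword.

001010001000001

Place data bits at non-power-of-two positions: b3=1, b5=1, b6=0, b7=0, b9=1, b10=0, b11=0, b12=0, b13=0, b14=0, b15=1.
p1 = XOR of data positions {3,5,7,9,11,13,15} = 1⊕1⊕0⊕1⊕0⊕0⊕1 = 0
p2 = XOR of data positions {3,6,7,10,11,14,15} = 1⊕0⊕0⊕0⊕0⊕0⊕1 = 0
p4 = XOR of data positions {5,6,7,12,13,14,15} = 1⊕0⊕0⊕0⊕0⊕0⊕1 = 0
p8 = XOR of data positions {9,10,11,12,13,14,15} = 1⊕0⊕0⊕0⊕0⊕0⊕1 = 0
Codeword b1..b15 = 001010001000001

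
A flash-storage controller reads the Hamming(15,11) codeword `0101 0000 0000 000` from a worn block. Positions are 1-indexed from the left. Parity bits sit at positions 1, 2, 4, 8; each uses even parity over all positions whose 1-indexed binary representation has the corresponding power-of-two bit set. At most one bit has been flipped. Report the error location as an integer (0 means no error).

6

s1: b1⊕b3⊕b5⊕b7⊕b9⊕b11⊕b13⊕b15 = 0⊕0⊕0⊕0⊕0⊕0⊕0⊕0 = 0
s2: b2⊕b3⊕b6⊕b7⊕b10⊕b11⊕b14⊕b15 = 1⊕0⊕0⊕0⊕0⊕0⊕0⊕0 = 1
s4: b4⊕b5⊕b6⊕b7⊕b12⊕b13⊕b14⊕b15 = 1⊕0⊕0⊕0⊕0⊕0⊕0⊕0 = 1
s8: b8⊕b9⊕b10⊕b11⊕b12⊕b13⊕b14⊕b15 = 0⊕0⊕0⊕0⊕0⊕0⊕0⊕0 = 0
Syndrome (s8...s1) = 0110 → position 6.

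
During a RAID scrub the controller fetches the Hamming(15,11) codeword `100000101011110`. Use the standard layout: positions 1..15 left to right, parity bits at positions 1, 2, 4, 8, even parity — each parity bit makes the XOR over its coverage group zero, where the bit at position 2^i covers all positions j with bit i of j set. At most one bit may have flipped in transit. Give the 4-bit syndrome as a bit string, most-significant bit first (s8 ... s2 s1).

s1: b1⊕b3⊕b5⊕b7⊕b9⊕b11⊕b13⊕b15 = 1⊕0⊕0⊕1⊕1⊕1⊕1⊕0 = 1
s2: b2⊕b3⊕b6⊕b7⊕b10⊕b11⊕b14⊕b15 = 0⊕0⊕0⊕1⊕0⊕1⊕1⊕0 = 1
s4: b4⊕b5⊕b6⊕b7⊕b12⊕b13⊕b14⊕b15 = 0⊕0⊕0⊕1⊕1⊕1⊕1⊕0 = 0
s8: b8⊕b9⊕b10⊕b11⊕b12⊕b13⊕b14⊕b15 = 0⊕1⊕0⊕1⊕1⊕1⊕1⊕0 = 1
Syndrome (s8...s1) = 1011 → position 11.

1011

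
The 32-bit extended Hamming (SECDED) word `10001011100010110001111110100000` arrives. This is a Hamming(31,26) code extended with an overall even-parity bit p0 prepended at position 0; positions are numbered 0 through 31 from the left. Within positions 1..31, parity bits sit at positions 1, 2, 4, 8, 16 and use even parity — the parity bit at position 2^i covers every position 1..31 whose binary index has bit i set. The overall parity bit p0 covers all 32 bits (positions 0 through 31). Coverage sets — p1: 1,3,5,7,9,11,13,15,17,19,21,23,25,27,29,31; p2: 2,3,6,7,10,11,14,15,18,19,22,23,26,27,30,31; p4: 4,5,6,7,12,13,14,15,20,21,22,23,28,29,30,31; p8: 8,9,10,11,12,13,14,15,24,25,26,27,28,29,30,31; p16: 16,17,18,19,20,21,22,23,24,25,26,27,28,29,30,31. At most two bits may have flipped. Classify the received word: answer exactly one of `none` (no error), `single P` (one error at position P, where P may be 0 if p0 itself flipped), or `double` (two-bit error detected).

single 17

s1: b1⊕b3⊕b5⊕b7⊕b9⊕b11⊕b13⊕b15⊕b17⊕b19⊕b21⊕b23⊕b25⊕b27⊕b29⊕b31 = 0⊕0⊕0⊕1⊕0⊕0⊕0⊕1⊕0⊕1⊕1⊕1⊕0⊕0⊕0⊕0 = 1
s2: b2⊕b3⊕b6⊕b7⊕b10⊕b11⊕b14⊕b15⊕b18⊕b19⊕b22⊕b23⊕b26⊕b27⊕b30⊕b31 = 0⊕0⊕1⊕1⊕0⊕0⊕1⊕1⊕0⊕1⊕1⊕1⊕1⊕0⊕0⊕0 = 0
s4: b4⊕b5⊕b6⊕b7⊕b12⊕b13⊕b14⊕b15⊕b20⊕b21⊕b22⊕b23⊕b28⊕b29⊕b30⊕b31 = 1⊕0⊕1⊕1⊕1⊕0⊕1⊕1⊕1⊕1⊕1⊕1⊕0⊕0⊕0⊕0 = 0
s8: b8⊕b9⊕b10⊕b11⊕b12⊕b13⊕b14⊕b15⊕b24⊕b25⊕b26⊕b27⊕b28⊕b29⊕b30⊕b31 = 1⊕0⊕0⊕0⊕1⊕0⊕1⊕1⊕1⊕0⊕1⊕0⊕0⊕0⊕0⊕0 = 0
s16: b16⊕b17⊕b18⊕b19⊕b20⊕b21⊕b22⊕b23⊕b24⊕b25⊕b26⊕b27⊕b28⊕b29⊕b30⊕b31 = 0⊕0⊕0⊕1⊕1⊕1⊕1⊕1⊕1⊕0⊕1⊕0⊕0⊕0⊕0⊕0 = 1
Syndrome (s16...s1) = 10001 → position 17.
Overall parity (XOR of all 32 bits, including p0): 1⊕0⊕0⊕0⊕1⊕0⊕1⊕1⊕1⊕0⊕0⊕0⊕1⊕0⊕1⊕1⊕0⊕0⊕0⊕1⊕1⊕1⊕1⊕1⊕1⊕0⊕1⊕0⊕0⊕0⊕0⊕0 = 1
Overall=1, syndrome position=17 → single-bit error at position 17.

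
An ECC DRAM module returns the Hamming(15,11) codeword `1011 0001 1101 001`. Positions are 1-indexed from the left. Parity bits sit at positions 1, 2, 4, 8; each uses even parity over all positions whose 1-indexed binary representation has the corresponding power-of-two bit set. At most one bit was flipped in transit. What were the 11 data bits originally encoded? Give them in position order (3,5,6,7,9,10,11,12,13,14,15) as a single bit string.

10001101011

s1: b1⊕b3⊕b5⊕b7⊕b9⊕b11⊕b13⊕b15 = 1⊕1⊕0⊕0⊕1⊕0⊕0⊕1 = 0
s2: b2⊕b3⊕b6⊕b7⊕b10⊕b11⊕b14⊕b15 = 0⊕1⊕0⊕0⊕1⊕0⊕0⊕1 = 1
s4: b4⊕b5⊕b6⊕b7⊕b12⊕b13⊕b14⊕b15 = 1⊕0⊕0⊕0⊕1⊕0⊕0⊕1 = 1
s8: b8⊕b9⊕b10⊕b11⊕b12⊕b13⊕b14⊕b15 = 1⊕1⊕1⊕0⊕1⊕0⊕0⊕1 = 1
Syndrome (s8...s1) = 1110 → position 14.
Flip bit 14: corrected codeword = 101100011101011
Data bits at positions 3,5,6,7,9,10,11,12,13,14,15: 10001101011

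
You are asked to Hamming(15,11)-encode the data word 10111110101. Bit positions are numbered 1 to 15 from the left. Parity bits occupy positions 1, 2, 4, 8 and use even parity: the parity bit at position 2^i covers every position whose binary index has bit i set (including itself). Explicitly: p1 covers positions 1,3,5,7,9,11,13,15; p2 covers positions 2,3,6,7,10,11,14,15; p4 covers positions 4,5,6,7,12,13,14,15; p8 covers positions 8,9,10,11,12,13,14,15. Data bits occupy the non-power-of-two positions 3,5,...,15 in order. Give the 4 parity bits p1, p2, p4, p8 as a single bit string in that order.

Place data bits at non-power-of-two positions: b3=1, b5=0, b6=1, b7=1, b9=1, b10=1, b11=1, b12=0, b13=1, b14=0, b15=1.
p1 = XOR of data positions {3,5,7,9,11,13,15} = 1⊕0⊕1⊕1⊕1⊕1⊕1 = 0
p2 = XOR of data positions {3,6,7,10,11,14,15} = 1⊕1⊕1⊕1⊕1⊕0⊕1 = 0
p4 = XOR of data positions {5,6,7,12,13,14,15} = 0⊕1⊕1⊕0⊕1⊕0⊕1 = 0
p8 = XOR of data positions {9,10,11,12,13,14,15} = 1⊕1⊕1⊕0⊕1⊕0⊕1 = 1
Parity bits p1,p2,p4,p8 = 0001

0001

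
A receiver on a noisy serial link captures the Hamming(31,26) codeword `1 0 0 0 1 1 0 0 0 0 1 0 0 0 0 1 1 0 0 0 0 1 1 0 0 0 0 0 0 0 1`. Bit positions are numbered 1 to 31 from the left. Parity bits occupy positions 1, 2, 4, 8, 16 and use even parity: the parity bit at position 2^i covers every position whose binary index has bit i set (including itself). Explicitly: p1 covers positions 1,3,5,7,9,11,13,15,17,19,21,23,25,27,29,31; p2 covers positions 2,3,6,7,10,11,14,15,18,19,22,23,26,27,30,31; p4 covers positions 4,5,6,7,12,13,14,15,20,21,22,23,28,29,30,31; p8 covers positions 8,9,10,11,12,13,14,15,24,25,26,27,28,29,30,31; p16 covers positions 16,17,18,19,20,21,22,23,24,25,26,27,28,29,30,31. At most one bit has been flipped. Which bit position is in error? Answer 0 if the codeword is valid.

22

s1: b1⊕b3⊕b5⊕b7⊕b9⊕b11⊕b13⊕b15⊕b17⊕b19⊕b21⊕b23⊕b25⊕b27⊕b29⊕b31 = 1⊕0⊕1⊕0⊕0⊕1⊕0⊕0⊕1⊕0⊕0⊕1⊕0⊕0⊕0⊕1 = 0
s2: b2⊕b3⊕b6⊕b7⊕b10⊕b11⊕b14⊕b15⊕b18⊕b19⊕b22⊕b23⊕b26⊕b27⊕b30⊕b31 = 0⊕0⊕1⊕0⊕0⊕1⊕0⊕0⊕0⊕0⊕1⊕1⊕0⊕0⊕0⊕1 = 1
s4: b4⊕b5⊕b6⊕b7⊕b12⊕b13⊕b14⊕b15⊕b20⊕b21⊕b22⊕b23⊕b28⊕b29⊕b30⊕b31 = 0⊕1⊕1⊕0⊕0⊕0⊕0⊕0⊕0⊕0⊕1⊕1⊕0⊕0⊕0⊕1 = 1
s8: b8⊕b9⊕b10⊕b11⊕b12⊕b13⊕b14⊕b15⊕b24⊕b25⊕b26⊕b27⊕b28⊕b29⊕b30⊕b31 = 0⊕0⊕0⊕1⊕0⊕0⊕0⊕0⊕0⊕0⊕0⊕0⊕0⊕0⊕0⊕1 = 0
s16: b16⊕b17⊕b18⊕b19⊕b20⊕b21⊕b22⊕b23⊕b24⊕b25⊕b26⊕b27⊕b28⊕b29⊕b30⊕b31 = 1⊕1⊕0⊕0⊕0⊕0⊕1⊕1⊕0⊕0⊕0⊕0⊕0⊕0⊕0⊕1 = 1
Syndrome (s16...s1) = 10110 → position 22.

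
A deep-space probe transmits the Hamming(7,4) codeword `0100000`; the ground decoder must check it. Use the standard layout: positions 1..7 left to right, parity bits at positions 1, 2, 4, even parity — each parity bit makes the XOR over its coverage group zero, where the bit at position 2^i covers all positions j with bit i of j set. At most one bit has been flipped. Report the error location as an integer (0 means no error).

2

s1: b1⊕b3⊕b5⊕b7 = 0⊕0⊕0⊕0 = 0
s2: b2⊕b3⊕b6⊕b7 = 1⊕0⊕0⊕0 = 1
s4: b4⊕b5⊕b6⊕b7 = 0⊕0⊕0⊕0 = 0
Syndrome (s4...s1) = 010 → position 2.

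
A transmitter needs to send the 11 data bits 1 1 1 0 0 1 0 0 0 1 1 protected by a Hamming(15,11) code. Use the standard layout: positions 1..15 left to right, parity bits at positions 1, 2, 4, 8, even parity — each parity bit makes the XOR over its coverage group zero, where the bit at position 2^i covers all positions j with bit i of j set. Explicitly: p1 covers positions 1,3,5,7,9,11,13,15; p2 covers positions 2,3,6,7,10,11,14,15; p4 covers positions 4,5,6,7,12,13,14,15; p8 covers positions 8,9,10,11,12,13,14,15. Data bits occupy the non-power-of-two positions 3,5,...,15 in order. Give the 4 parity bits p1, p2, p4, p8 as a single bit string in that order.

1101

Place data bits at non-power-of-two positions: b3=1, b5=1, b6=1, b7=0, b9=0, b10=1, b11=0, b12=0, b13=0, b14=1, b15=1.
p1 = XOR of data positions {3,5,7,9,11,13,15} = 1⊕1⊕0⊕0⊕0⊕0⊕1 = 1
p2 = XOR of data positions {3,6,7,10,11,14,15} = 1⊕1⊕0⊕1⊕0⊕1⊕1 = 1
p4 = XOR of data positions {5,6,7,12,13,14,15} = 1⊕1⊕0⊕0⊕0⊕1⊕1 = 0
p8 = XOR of data positions {9,10,11,12,13,14,15} = 0⊕1⊕0⊕0⊕0⊕1⊕1 = 1
Parity bits p1,p2,p4,p8 = 1101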